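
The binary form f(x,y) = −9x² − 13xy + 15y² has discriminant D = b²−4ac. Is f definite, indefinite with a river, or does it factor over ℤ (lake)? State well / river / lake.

D = b²−4ac = (-13)² − 4·(-9)·15 = 709
D > 0 non-square ⇒ indefinite ⇒ periodic river

river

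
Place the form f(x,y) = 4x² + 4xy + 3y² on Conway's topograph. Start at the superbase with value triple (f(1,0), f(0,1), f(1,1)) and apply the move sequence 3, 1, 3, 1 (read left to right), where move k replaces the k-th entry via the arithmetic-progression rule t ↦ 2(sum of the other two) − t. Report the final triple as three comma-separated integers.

start (4,3,11) = (f(1,0),f(0,1),f(1,1))
replace slot 3: 2·(4+3) − 11 = 3 → (4,3,3)
replace slot 1: 2·(3+3) − 4 = 8 → (8,3,3)
replace slot 3: 2·(8+3) − 3 = 19 → (8,3,19)
replace slot 1: 2·(3+19) − 8 = 36 → (36,3,19)

36,3,19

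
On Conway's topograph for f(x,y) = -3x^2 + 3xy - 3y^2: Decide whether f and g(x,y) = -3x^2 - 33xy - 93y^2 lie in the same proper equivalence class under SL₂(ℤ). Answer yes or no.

D₁ = -27, D₂ = -27
f is negative-definite; reduce −f:
−f: translate: b→3 (≡-3 mod 6), so (3,-3,3)→(3,3,3)
−f: reduced (well bottom): (3,3,3) with a≤c, −a<b≤a
flip sign back: reduced form of f is (-3,-3,-3)
g is negative-definite; reduce −g:
−g: translate: b→3 (≡33 mod 6), so (3,33,93)→(3,3,3)
−g: reduced (well bottom): (3,3,3) with a≤c, −a<b≤a
flip sign back: reduced form of g is (-3,-3,-3)
reduced forms (-3, -3, -3) vs (-3, -3, -3) ⇒ equivalent

yes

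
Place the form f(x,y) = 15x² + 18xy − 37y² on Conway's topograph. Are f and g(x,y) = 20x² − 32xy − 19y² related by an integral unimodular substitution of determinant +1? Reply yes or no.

D₁ = 2544, D₂ = 2544
river cycle of f (length 12): (15, 48, -4), (-4, 48, 15), (15, 42, -13), (-13, 36, 24), (24, 12, -25), (-25, 38, 11), (11, 50, -1), (-1, 50, 11), (11, 38, -25), (-25, 12, 24), … (2 more)
river cycle of g (length 12): (-19, 32, 20), (20, 48, -3), (-3, 48, 20), (20, 32, -19), (-19, 44, 8), (8, 36, -39), (-39, 42, 5), (5, 48, -12), (-12, 48, 5), (5, 42, -39), … (2 more)
cycles differ ⇒ inequivalent

no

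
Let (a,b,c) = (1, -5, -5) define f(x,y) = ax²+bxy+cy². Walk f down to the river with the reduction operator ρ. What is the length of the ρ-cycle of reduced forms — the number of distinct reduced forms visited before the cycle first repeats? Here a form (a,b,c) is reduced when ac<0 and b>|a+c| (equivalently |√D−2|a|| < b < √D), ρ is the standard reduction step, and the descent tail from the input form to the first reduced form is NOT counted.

D = 45, ⌊√D⌋ = 6
descent: ρ → (-5,5,1)  [lands on river]
river: ρ → (1,5,-5)
ρ-cycle length = 2 (tail of 1 descent step not counted)

2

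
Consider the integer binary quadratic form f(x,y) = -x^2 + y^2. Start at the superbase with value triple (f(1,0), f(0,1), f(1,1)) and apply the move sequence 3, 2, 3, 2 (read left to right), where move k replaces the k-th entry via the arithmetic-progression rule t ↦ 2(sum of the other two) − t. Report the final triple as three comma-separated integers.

start (-1,1,0) = (f(1,0),f(0,1),f(1,1))
replace slot 3: 2·((-1)+1) − 0 = 0 → (-1,1,0)
replace slot 2: 2·((-1)+0) − 1 = -3 → (-1,-3,0)
replace slot 3: 2·((-1)+(-3)) − 0 = -8 → (-1,-3,-8)
replace slot 2: 2·((-1)+(-8)) − (-3) = -15 → (-1,-15,-8)

-1,-15,-8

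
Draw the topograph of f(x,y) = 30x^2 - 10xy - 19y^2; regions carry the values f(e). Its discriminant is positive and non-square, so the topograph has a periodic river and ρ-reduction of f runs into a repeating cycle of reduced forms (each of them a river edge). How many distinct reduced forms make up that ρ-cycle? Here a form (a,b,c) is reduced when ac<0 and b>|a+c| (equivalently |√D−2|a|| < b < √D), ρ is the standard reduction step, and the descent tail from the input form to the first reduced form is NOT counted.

D = 2380, ⌊√D⌋ = 48
descent: ρ → (-19,48,1)  [lands on river]
river: ρ → (1,48,-19)
river: ρ → (-19,28,21)
river: ρ → (21,14,-26)
river: ρ → (-26,38,9)
river: ρ → (9,34,-34)
river: ρ → (-34,34,9)
river: ρ → (9,38,-26)
river: ρ → (-26,14,21)
river: ρ → (21,28,-19)
ρ-cycle length = 10 (tail of 1 descent step not counted)

10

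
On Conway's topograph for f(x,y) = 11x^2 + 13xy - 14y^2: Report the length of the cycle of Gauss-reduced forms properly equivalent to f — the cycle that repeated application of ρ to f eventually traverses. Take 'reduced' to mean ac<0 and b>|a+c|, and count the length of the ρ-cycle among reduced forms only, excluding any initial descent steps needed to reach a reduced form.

D = 785, ⌊√D⌋ = 28
river: ρ → (-14,15,10)
river: ρ → (10,25,-4)
river: ρ → (-4,23,16)
river: ρ → (16,9,-11)
river: ρ → (-11,13,14)
river: ρ → (14,15,-10)
river: ρ → (-10,25,4)
river: ρ → (4,23,-16)
river: ρ → (-16,9,11)
river: ρ → (11,13,-14)
ρ-cycle length = 10 (tail of 0 descent steps not counted)

10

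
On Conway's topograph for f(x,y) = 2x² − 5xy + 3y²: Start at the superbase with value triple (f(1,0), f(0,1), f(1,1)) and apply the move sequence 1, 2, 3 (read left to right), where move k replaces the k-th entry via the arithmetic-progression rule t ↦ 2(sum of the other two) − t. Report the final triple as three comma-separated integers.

start (2,3,0) = (f(1,0),f(0,1),f(1,1))
replace slot 1: 2·(3+0) − 2 = 4 → (4,3,0)
replace slot 2: 2·(4+0) − 3 = 5 → (4,5,0)
replace slot 3: 2·(4+5) − 0 = 18 → (4,5,18)

4,5,18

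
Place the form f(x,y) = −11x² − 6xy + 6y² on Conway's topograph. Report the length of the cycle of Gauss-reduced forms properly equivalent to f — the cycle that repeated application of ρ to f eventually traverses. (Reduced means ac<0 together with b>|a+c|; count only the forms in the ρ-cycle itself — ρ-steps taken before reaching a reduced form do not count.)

D = 300, ⌊√D⌋ = 17
descent: ρ → (6,6,-11)  [lands on river]
river: ρ → (-11,16,1)
river: ρ → (1,16,-11)
river: ρ → (-11,6,6)
ρ-cycle length = 4 (tail of 1 descent step not counted)

4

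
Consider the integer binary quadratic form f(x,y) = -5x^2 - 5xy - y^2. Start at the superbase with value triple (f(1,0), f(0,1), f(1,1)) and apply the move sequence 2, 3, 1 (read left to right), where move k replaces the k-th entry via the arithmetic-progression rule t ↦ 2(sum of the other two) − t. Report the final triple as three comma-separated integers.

start (-5,-1,-11) = (f(1,0),f(0,1),f(1,1))
replace slot 2: 2·((-5)+(-11)) − (-1) = -31 → (-5,-31,-11)
replace slot 3: 2·((-5)+(-31)) − (-11) = -61 → (-5,-31,-61)
replace slot 1: 2·((-31)+(-61)) − (-5) = -179 → (-179,-31,-61)

-179,-31,-61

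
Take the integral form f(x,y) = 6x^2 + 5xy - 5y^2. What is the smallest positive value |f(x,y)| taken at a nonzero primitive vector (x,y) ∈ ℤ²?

river: ρ → (-5,5,6)
river: ρ → (6,7,-4)
river: ρ → (-4,9,4)
river: ρ → (4,7,-6)
river: ρ → (-6,5,5)
river: ρ → (5,5,-6)
river: ρ → (-6,7,4)
river: ρ → (4,9,-4)
river: ρ → (-4,7,6)
river: ρ → (6,5,-5)
closes: descent 0, river 10
min |a| on river = 4

4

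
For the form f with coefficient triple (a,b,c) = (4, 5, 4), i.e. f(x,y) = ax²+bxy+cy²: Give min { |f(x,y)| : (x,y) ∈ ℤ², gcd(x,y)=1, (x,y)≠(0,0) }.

translate: b→-3 (≡5 mod 8), so (4,5,4)→(4,-3,3)
flip: (4,-3,3)→(3,3,4)
reduced (well bottom): (3,3,4) with a≤c, −a<b≤a
well minimum = a = 3

3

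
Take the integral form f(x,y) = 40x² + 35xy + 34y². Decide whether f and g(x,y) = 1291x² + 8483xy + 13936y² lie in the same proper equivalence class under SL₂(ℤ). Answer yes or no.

D₁ = -4215, D₂ = -4215
f: flip: (40,35,34)→(34,-35,40)
f: translate: b→33 (≡-35 mod 68), so (34,-35,40)→(34,33,39)
f: reduced (well bottom): (34,33,39) with a≤c, −a<b≤a
g: translate: b→737 (≡8483 mod 2582), so (1291,8483,13936)→(1291,737,106)
g: flip: (1291,737,106)→(106,-737,1291)
g: translate: b→-101 (≡-737 mod 212), so (106,-737,1291)→(106,-101,34)
g: flip: (106,-101,34)→(34,101,106)
g: translate: b→33 (≡101 mod 68), so (34,101,106)→(34,33,39)
g: reduced (well bottom): (34,33,39) with a≤c, −a<b≤a
reduced forms (34, 33, 39) vs (34, 33, 39) ⇒ equivalent

yes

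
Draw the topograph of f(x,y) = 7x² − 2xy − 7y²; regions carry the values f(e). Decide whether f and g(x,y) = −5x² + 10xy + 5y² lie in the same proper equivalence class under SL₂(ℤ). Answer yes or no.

D₁ = 200, D₂ = 200
river cycle of f (length 6): (-7, 2, 7), (7, 12, -2), (-2, 12, 7), (7, 2, -7), (-7, 12, 2), (2, 12, -7)
river cycle of g (length 2): (5, 10, -5), (-5, 10, 5)
cycles differ ⇒ inequivalent

no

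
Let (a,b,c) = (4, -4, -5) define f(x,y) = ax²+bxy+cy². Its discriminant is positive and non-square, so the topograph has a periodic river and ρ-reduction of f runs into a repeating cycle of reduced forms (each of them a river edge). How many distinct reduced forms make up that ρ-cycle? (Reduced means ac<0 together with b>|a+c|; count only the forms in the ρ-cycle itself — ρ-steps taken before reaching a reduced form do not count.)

D = 96, ⌊√D⌋ = 9
descent: ρ → (-5,4,4)  [lands on river]
river: ρ → (4,4,-5)
river: ρ → (-5,6,3)
river: ρ → (3,6,-5)
ρ-cycle length = 4 (tail of 1 descent step not counted)

4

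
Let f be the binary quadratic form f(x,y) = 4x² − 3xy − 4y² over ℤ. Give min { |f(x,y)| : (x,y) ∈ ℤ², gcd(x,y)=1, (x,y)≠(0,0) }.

descent: ρ → (-4,3,4)  [lands on river]
river: ρ → (4,5,-3)
river: ρ → (-3,7,2)
river: ρ → (2,5,-6)
river: ρ → (-6,7,1)
river: ρ → (1,7,-6)
river: ρ → (-6,5,2)
river: ρ → (2,7,-3)
river: ρ → (-3,5,4)
river: ρ → (4,3,-4)
river: ρ → (-4,5,3)
river: ρ → (3,7,-2)
river: ρ → (-2,5,6)
river: ρ → (6,7,-1)
river: ρ → (-1,7,6)
river: ρ → (6,5,-2)
river: ρ → (-2,7,3)
river: ρ → (3,5,-4)
closes: descent 1, river 18
min |a| on river = 1

1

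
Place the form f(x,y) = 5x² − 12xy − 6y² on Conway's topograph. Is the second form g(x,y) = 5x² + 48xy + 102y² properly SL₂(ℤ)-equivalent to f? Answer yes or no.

D₁ = 264, D₂ = 264
river cycle of f (length 6): (-6, 12, 5), (5, 8, -10), (-10, 12, 3), (3, 12, -10), (-10, 8, 5), (5, 12, -6)
river cycle of g (length 6): (5, 8, -10), (-10, 12, 3), (3, 12, -10), (-10, 8, 5), (5, 12, -6), (-6, 12, 5)
cycles coincide ⇒ equivalent

yes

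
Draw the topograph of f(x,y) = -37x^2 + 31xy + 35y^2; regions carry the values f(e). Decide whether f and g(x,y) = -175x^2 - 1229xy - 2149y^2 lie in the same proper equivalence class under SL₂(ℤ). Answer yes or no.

D₁ = 6141, D₂ = 6141
river cycle of f (length 24): (35, 39, -33), (-33, 27, 41), (41, 55, -19), (-19, 59, 35), (35, 11, -43), (-43, 75, 3), (3, 75, -43), (-43, 11, 35), (35, 59, -19), (-19, 55, 41), … (14 more)
river cycle of g (length 24): (-33, 27, 41), (41, 55, -19), (-19, 59, 35), (35, 11, -43), (-43, 75, 3), (3, 75, -43), (-43, 11, 35), (35, 59, -19), (-19, 55, 41), (41, 27, -33), … (14 more)
cycles coincide ⇒ equivalent

yes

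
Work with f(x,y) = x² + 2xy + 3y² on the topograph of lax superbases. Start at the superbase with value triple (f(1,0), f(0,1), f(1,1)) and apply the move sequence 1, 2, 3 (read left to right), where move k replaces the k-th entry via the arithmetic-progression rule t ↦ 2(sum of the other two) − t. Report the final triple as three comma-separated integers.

start (1,3,6) = (f(1,0),f(0,1),f(1,1))
replace slot 1: 2·(3+6) − 1 = 17 → (17,3,6)
replace slot 2: 2·(17+6) − 3 = 43 → (17,43,6)
replace slot 3: 2·(17+43) − 6 = 114 → (17,43,114)

17,43,114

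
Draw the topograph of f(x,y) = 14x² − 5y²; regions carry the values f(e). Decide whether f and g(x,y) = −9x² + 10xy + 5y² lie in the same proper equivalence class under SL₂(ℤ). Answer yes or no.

D₁ = 280, D₂ = 280
river cycle of f (length 6): (-5, 10, 9), (9, 8, -6), (-6, 16, 1), (1, 16, -6), (-6, 8, 9), (9, 10, -5)
river cycle of g (length 6): (5, 10, -9), (-9, 8, 6), (6, 16, -1), (-1, 16, 6), (6, 8, -9), (-9, 10, 5)
cycles differ ⇒ inequivalent

no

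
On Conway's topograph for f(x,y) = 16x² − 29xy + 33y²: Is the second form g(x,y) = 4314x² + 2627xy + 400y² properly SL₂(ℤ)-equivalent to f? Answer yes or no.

D₁ = -1271, D₂ = -1271
f: translate: b→3 (≡-29 mod 32), so (16,-29,33)→(16,3,20)
f: reduced (well bottom): (16,3,20) with a≤c, −a<b≤a
g: flip: (4314,2627,400)→(400,-2627,4314)
g: translate: b→-227 (≡-2627 mod 800), so (400,-2627,4314)→(400,-227,33)
g: flip: (400,-227,33)→(33,227,400)
g: translate: b→29 (≡227 mod 66), so (33,227,400)→(33,29,16)
g: flip: (33,29,16)→(16,-29,33)
g: translate: b→3 (≡-29 mod 32), so (16,-29,33)→(16,3,20)
g: reduced (well bottom): (16,3,20) with a≤c, −a<b≤a
reduced forms (16, 3, 20) vs (16, 3, 20) ⇒ equivalent

yes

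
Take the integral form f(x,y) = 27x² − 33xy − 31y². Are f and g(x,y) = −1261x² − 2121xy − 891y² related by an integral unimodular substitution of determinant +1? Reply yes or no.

D₁ = 4437, D₂ = 4437
river cycle of f (length 12): (-31, 33, 27), (27, 21, -37), (-37, 53, 11), (11, 57, -27), (-27, 51, 17), (17, 51, -27), (-27, 57, 11), (11, 53, -37), (-37, 21, 27), (27, 33, -31), … (2 more)
river cycle of g (length 12): (-31, 33, 27), (27, 21, -37), (-37, 53, 11), (11, 57, -27), (-27, 51, 17), (17, 51, -27), (-27, 57, 11), (11, 53, -37), (-37, 21, 27), (27, 33, -31), … (2 more)
cycles coincide ⇒ equivalent

yes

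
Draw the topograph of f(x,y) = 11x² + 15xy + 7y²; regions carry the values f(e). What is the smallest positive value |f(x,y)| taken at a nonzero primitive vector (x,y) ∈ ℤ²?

translate: b→-7 (≡15 mod 22), so (11,15,7)→(11,-7,3)
flip: (11,-7,3)→(3,7,11)
translate: b→1 (≡7 mod 6), so (3,7,11)→(3,1,7)
reduced (well bottom): (3,1,7) with a≤c, −a<b≤a
well minimum = a = 3

3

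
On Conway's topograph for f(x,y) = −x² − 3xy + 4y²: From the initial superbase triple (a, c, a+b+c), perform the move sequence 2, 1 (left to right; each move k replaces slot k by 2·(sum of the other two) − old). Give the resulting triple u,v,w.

start (-1,4,0) = (f(1,0),f(0,1),f(1,1))
replace slot 2: 2·((-1)+0) − 4 = -6 → (-1,-6,0)
replace slot 1: 2·((-6)+0) − (-1) = -11 → (-11,-6,0)

-11,-6,0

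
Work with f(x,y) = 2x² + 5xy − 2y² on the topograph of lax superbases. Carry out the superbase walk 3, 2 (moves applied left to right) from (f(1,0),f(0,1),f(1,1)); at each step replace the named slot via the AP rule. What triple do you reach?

start (2,-2,5) = (f(1,0),f(0,1),f(1,1))
replace slot 3: 2·(2+(-2)) − 5 = -5 → (2,-2,-5)
replace slot 2: 2·(2+(-5)) − (-2) = -4 → (2,-4,-5)

2,-4,-5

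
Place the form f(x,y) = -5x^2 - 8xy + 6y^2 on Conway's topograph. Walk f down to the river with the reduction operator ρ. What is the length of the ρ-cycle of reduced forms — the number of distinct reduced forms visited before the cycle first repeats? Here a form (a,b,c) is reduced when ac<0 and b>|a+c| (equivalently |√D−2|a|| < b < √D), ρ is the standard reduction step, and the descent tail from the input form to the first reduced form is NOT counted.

D = 184, ⌊√D⌋ = 13
descent: ρ → (6,8,-5)  [lands on river]
river: ρ → (-5,12,2)
river: ρ → (2,12,-5)
river: ρ → (-5,8,6)
river: ρ → (6,4,-7)
river: ρ → (-7,10,3)
river: ρ → (3,8,-10)
river: ρ → (-10,12,1)
river: ρ → (1,12,-10)
river: ρ → (-10,8,3)
river: ρ → (3,10,-7)
river: ρ → (-7,4,6)
ρ-cycle length = 12 (tail of 1 descent step not counted)

12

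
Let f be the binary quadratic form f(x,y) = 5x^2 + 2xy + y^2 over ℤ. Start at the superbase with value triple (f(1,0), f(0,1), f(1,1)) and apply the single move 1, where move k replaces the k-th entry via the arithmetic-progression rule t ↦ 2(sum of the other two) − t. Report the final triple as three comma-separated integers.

start (5,1,8) = (f(1,0),f(0,1),f(1,1))
replace slot 1: 2·(1+8) − 5 = 13 → (13,1,8)

13,1,8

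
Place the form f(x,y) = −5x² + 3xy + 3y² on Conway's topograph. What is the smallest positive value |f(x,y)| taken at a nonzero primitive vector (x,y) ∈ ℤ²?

river: ρ → (3,3,-5)
river: ρ → (-5,7,1)
river: ρ → (1,7,-5)
river: ρ → (-5,3,3)
closes: descent 0, river 4
min |a| on river = 1

1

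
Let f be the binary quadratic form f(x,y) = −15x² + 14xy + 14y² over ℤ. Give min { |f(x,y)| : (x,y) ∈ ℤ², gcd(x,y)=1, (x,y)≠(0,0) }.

river: ρ → (14,14,-15)
river: ρ → (-15,16,13)
river: ρ → (13,10,-18)
river: ρ → (-18,26,5)
river: ρ → (5,24,-23)
river: ρ → (-23,22,6)
river: ρ → (6,26,-15)
river: ρ → (-15,4,17)
river: ρ → (17,30,-2)
river: ρ → (-2,30,17)
river: ρ → (17,4,-15)
river: ρ → (-15,26,6)
river: ρ → (6,22,-23)
river: ρ → (-23,24,5)
river: ρ → (5,26,-18)
river: ρ → (-18,10,13)
river: ρ → (13,16,-15)
river: ρ → (-15,14,14)
closes: descent 0, river 18
min |a| on river = 2

2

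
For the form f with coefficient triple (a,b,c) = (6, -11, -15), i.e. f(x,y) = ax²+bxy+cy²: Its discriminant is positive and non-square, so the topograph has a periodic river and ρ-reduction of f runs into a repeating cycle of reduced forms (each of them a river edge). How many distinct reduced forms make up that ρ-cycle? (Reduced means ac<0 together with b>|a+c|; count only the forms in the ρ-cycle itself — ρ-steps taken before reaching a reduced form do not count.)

D = 481, ⌊√D⌋ = 21
descent: ρ → (-15,11,6)  [lands on river]
river: ρ → (6,13,-13)
river: ρ → (-13,13,6)
river: ρ → (6,11,-15)
river: ρ → (-15,19,2)
river: ρ → (2,21,-5)
river: ρ → (-5,19,6)
river: ρ → (6,17,-8)
river: ρ → (-8,15,8)
river: ρ → (8,17,-6)
river: ρ → (-6,19,5)
river: ρ → (5,21,-2)
river: ρ → (-2,19,15)
river: ρ → (15,11,-6)
river: ρ → (-6,13,13)
river: ρ → (13,13,-6)
river: ρ → (-6,11,15)
river: ρ → (15,19,-2)
river: ρ → (-2,21,5)
river: ρ → (5,19,-6)
river: ρ → (-6,17,8)
river: ρ → (8,15,-8)
river: ρ → (-8,17,6)
river: ρ → (6,19,-5)
river: ρ → (-5,21,2)
river: ρ → (2,19,-15)
ρ-cycle length = 26 (tail of 1 descent step not counted)

26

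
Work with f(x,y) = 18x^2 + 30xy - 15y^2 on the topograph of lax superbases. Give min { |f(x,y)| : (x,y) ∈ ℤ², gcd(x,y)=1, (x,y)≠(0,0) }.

river: ρ → (-15,30,18)
river: ρ → (18,42,-3)
river: ρ → (-3,42,18)
river: ρ → (18,30,-15)
closes: descent 0, river 4
min |a| on river = 3

3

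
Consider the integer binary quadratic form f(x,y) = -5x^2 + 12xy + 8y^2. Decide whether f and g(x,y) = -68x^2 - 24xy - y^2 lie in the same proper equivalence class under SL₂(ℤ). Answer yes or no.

D₁ = 304, D₂ = 304
river cycle of f (length 12): (8, 4, -9), (-9, 14, 3), (3, 16, -4), (-4, 16, 3), (3, 14, -9), (-9, 4, 8), (8, 12, -5), (-5, 8, 12), (12, 16, -1), (-1, 16, 12), … (2 more)
river cycle of g (length 12): (-1, 16, 12), (12, 8, -5), (-5, 12, 8), (8, 4, -9), (-9, 14, 3), (3, 16, -4), (-4, 16, 3), (3, 14, -9), (-9, 4, 8), (8, 12, -5), … (2 more)
cycles coincide ⇒ equivalent

yes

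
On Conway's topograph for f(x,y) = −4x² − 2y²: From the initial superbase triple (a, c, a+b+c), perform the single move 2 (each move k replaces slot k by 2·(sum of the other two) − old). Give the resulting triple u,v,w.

start (-4,-2,-6) = (f(1,0),f(0,1),f(1,1))
replace slot 2: 2·((-4)+(-6)) − (-2) = -18 → (-4,-18,-6)

-4,-18,-6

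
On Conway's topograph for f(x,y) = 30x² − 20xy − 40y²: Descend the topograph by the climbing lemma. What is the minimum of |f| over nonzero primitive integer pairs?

descent: ρ → (-40,20,30)  [lands on river]
river: ρ → (30,40,-30)
river: ρ → (-30,20,40)
river: ρ → (40,60,-10)
river: ρ → (-10,60,40)
river: ρ → (40,20,-30)
river: ρ → (-30,40,30)
river: ρ → (30,20,-40)
river: ρ → (-40,60,10)
river: ρ → (10,60,-40)
closes: descent 1, river 10
min |a| on river = 10

10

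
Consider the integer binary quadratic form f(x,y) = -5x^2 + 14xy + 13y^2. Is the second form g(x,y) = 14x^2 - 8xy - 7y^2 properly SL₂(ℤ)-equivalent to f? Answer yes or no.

D₁ = 456, D₂ = 456
river cycle of f (length 10): (13, 12, -6), (-6, 12, 13), (13, 14, -5), (-5, 16, 10), (10, 4, -11), (-11, 18, 3), (3, 18, -11), (-11, 4, 10), (10, 16, -5), (-5, 14, 13)
river cycle of g (length 6): (-7, 8, 14), (14, 20, -1), (-1, 20, 14), (14, 8, -7), (-7, 20, 2), (2, 20, -7)
cycles differ ⇒ inequivalent

no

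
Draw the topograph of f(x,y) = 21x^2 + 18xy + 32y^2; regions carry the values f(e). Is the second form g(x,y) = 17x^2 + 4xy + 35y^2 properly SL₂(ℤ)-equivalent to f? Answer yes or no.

D₁ = -2364, D₂ = -2364
f: reduced (well bottom): (21,18,32) with a≤c, −a<b≤a
g: reduced (well bottom): (17,4,35) with a≤c, −a<b≤a
reduced forms (21, 18, 32) vs (17, 4, 35) ⇒ inequivalent

no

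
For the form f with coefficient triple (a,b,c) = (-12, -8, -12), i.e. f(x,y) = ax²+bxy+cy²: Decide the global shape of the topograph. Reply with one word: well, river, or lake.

D = b²−4ac = (-8)² − 4·(-12)·(-12) = -512
D < 0 ⇒ definite ⇒ every region one sign ⇒ single well

well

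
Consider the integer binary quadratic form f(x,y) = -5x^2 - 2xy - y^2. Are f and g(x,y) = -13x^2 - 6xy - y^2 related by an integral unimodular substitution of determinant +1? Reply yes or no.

D₁ = -16, D₂ = -16
f is negative-definite; reduce −f:
−f: flip: (5,2,1)→(1,-2,5)
−f: translate: b→0 (≡-2 mod 2), so (1,-2,5)→(1,0,4)
−f: reduced (well bottom): (1,0,4) with a≤c, −a<b≤a
flip sign back: reduced form of f is (-1,0,-4)
g is negative-definite; reduce −g:
−g: flip: (13,6,1)→(1,-6,13)
−g: translate: b→0 (≡-6 mod 2), so (1,-6,13)→(1,0,4)
−g: reduced (well bottom): (1,0,4) with a≤c, −a<b≤a
flip sign back: reduced form of g is (-1,0,-4)
reduced forms (-1, 0, -4) vs (-1, 0, -4) ⇒ equivalent

yes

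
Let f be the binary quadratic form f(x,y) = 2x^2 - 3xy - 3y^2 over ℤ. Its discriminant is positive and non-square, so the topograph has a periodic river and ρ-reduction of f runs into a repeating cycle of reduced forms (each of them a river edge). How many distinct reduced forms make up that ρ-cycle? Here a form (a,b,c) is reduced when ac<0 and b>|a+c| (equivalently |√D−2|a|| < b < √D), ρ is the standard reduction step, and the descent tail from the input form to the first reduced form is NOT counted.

D = 33, ⌊√D⌋ = 5
descent: ρ → (-3,3,2)  [lands on river]
river: ρ → (2,5,-1)
river: ρ → (-1,5,2)
river: ρ → (2,3,-3)
ρ-cycle length = 4 (tail of 1 descent step not counted)

4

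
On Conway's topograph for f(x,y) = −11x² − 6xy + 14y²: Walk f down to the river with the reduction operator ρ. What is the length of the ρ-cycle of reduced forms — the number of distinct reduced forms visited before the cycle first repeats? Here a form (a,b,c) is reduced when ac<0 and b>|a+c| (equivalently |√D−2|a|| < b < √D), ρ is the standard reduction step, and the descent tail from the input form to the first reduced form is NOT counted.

D = 652, ⌊√D⌋ = 25
descent: ρ → (14,6,-11)  [lands on river]
river: ρ → (-11,16,9)
river: ρ → (9,20,-7)
river: ρ → (-7,22,6)
river: ρ → (6,14,-19)
river: ρ → (-19,24,1)
river: ρ → (1,24,-19)
river: ρ → (-19,14,6)
river: ρ → (6,22,-7)
river: ρ → (-7,20,9)
river: ρ → (9,16,-11)
river: ρ → (-11,6,14)
river: ρ → (14,22,-3)
river: ρ → (-3,20,21)
river: ρ → (21,22,-2)
river: ρ → (-2,22,21)
river: ρ → (21,20,-3)
river: ρ → (-3,22,14)
ρ-cycle length = 18 (tail of 1 descent step not counted)

18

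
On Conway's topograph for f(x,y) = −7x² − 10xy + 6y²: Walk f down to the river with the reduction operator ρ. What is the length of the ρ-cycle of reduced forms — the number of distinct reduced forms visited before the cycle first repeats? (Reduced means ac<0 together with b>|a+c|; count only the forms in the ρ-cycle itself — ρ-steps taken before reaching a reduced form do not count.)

D = 268, ⌊√D⌋ = 16
descent: ρ → (6,10,-7)  [lands on river]
river: ρ → (-7,4,9)
river: ρ → (9,14,-2)
river: ρ → (-2,14,9)
river: ρ → (9,4,-7)
river: ρ → (-7,10,6)
river: ρ → (6,14,-3)
river: ρ → (-3,16,1)
river: ρ → (1,16,-3)
river: ρ → (-3,14,6)
ρ-cycle length = 10 (tail of 1 descent step not counted)

10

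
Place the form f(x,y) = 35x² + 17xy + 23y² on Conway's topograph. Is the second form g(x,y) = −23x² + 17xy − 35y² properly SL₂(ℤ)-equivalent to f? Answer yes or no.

D₁ = -2931, D₂ = -2931
f: flip: (35,17,23)→(23,-17,35)
f: reduced (well bottom): (23,-17,35) with a≤c, −a<b≤a
g is negative-definite; reduce −g:
−g: reduced (well bottom): (23,-17,35) with a≤c, −a<b≤a
flip sign back: reduced form of g is (-23,17,-35)
reduced forms (23, -17, 35) vs (-23, 17, -35) ⇒ inequivalent

no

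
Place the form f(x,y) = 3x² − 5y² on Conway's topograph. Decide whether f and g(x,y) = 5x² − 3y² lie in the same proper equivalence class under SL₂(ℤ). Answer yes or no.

D₁ = 60, D₂ = 60
river cycle of f (length 2): (3, 6, -2), (-2, 6, 3)
river cycle of g (length 2): (-3, 6, 2), (2, 6, -3)
cycles differ ⇒ inequivalent

no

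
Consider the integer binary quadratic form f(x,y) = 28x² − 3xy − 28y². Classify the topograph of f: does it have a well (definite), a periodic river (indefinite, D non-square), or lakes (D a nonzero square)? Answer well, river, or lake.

D = b²−4ac = (-3)² − 4·28·(-28) = 3145
D > 0 non-square ⇒ indefinite ⇒ periodic river

river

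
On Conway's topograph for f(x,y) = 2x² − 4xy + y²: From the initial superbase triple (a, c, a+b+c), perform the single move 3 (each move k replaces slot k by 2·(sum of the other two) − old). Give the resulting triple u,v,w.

start (2,1,-1) = (f(1,0),f(0,1),f(1,1))
replace slot 3: 2·(2+1) − (-1) = 7 → (2,1,7)

2,1,7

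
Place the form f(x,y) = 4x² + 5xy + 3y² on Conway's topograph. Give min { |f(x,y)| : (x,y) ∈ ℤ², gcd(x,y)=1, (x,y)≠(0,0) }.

translate: b→-3 (≡5 mod 8), so (4,5,3)→(4,-3,2)
flip: (4,-3,2)→(2,3,4)
translate: b→-1 (≡3 mod 4), so (2,3,4)→(2,-1,3)
reduced (well bottom): (2,-1,3) with a≤c, −a<b≤a
well minimum = a = 2

2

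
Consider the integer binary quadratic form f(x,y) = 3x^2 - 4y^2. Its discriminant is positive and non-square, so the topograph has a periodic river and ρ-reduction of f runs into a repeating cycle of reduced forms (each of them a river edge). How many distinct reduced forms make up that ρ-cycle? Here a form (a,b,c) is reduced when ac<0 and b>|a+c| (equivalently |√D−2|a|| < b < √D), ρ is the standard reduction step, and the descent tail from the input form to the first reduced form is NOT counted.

D = 48, ⌊√D⌋ = 6
descent: ρ → (-4,0,3)
descent: ρ → (3,6,-1)  [lands on river]
river: ρ → (-1,6,3)
ρ-cycle length = 2 (tail of 2 descent steps not counted)

2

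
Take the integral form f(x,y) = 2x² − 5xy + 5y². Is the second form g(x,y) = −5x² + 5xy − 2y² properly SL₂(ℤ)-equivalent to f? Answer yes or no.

D₁ = -15, D₂ = -15
f: translate: b→-1 (≡-5 mod 4), so (2,-5,5)→(2,-1,2)
f: flip: (2,-1,2)→(2,1,2)
f: reduced (well bottom): (2,1,2) with a≤c, −a<b≤a
g is negative-definite; reduce −g:
−g: translate: b→5 (≡-5 mod 10), so (5,-5,2)→(5,5,2)
−g: flip: (5,5,2)→(2,-5,5)
−g: translate: b→-1 (≡-5 mod 4), so (2,-5,5)→(2,-1,2)
−g: flip: (2,-1,2)→(2,1,2)
−g: reduced (well bottom): (2,1,2) with a≤c, −a<b≤a
flip sign back: reduced form of g is (-2,-1,-2)
reduced forms (2, 1, 2) vs (-2, -1, -2) ⇒ inequivalent

no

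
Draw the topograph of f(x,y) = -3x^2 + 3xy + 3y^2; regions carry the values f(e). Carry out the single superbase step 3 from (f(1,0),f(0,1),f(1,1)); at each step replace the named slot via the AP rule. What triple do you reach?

start (-3,3,3) = (f(1,0),f(0,1),f(1,1))
replace slot 3: 2·((-3)+3) − 3 = -3 → (-3,3,-3)

-3,3,-3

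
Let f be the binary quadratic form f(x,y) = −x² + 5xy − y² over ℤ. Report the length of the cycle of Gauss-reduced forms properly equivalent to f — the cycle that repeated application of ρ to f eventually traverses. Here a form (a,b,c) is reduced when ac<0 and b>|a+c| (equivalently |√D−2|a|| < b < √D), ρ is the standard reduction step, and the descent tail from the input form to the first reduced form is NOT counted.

D = 21, ⌊√D⌋ = 4
descent: ρ → (-1,3,3)  [lands on river]
river: ρ → (3,3,-1)
ρ-cycle length = 2 (tail of 1 descent step not counted)

2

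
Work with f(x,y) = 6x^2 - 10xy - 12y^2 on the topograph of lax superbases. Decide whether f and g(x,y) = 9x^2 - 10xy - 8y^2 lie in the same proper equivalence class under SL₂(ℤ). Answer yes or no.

D₁ = 388, D₂ = 388
river cycle of f (length 18): (-12, 10, 6), (6, 14, -8), (-8, 18, 2), (2, 18, -8), (-8, 14, 6), (6, 10, -12), (-12, 14, 4), (4, 18, -4), (-4, 14, 12), (12, 10, -6), … (8 more)
river cycle of g (length 22): (-8, 10, 9), (9, 8, -9), (-9, 10, 8), (8, 6, -11), (-11, 16, 3), (3, 14, -16), (-16, 18, 1), (1, 18, -16), (-16, 14, 3), (3, 16, -11), … (12 more)
cycles differ ⇒ inequivalent

no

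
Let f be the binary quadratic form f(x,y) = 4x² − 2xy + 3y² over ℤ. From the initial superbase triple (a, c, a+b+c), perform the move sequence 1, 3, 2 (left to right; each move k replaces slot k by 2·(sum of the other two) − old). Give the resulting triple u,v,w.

start (4,3,5) = (f(1,0),f(0,1),f(1,1))
replace slot 1: 2·(3+5) − 4 = 12 → (12,3,5)
replace slot 3: 2·(12+3) − 5 = 25 → (12,3,25)
replace slot 2: 2·(12+25) − 3 = 71 → (12,71,25)

12,71,25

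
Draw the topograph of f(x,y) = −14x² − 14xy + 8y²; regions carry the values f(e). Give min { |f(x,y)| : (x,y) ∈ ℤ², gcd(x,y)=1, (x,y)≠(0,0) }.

descent: ρ → (8,14,-14)  [lands on river]
river: ρ → (-14,14,8)
river: ρ → (8,18,-10)
river: ρ → (-10,22,4)
river: ρ → (4,18,-20)
river: ρ → (-20,22,2)
river: ρ → (2,22,-20)
river: ρ → (-20,18,4)
river: ρ → (4,22,-10)
river: ρ → (-10,18,8)
closes: descent 1, river 10
min |a| on river = 2

2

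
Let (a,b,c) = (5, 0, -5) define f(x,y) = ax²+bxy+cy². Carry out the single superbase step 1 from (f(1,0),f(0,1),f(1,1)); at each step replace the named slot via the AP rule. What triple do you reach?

start (5,-5,0) = (f(1,0),f(0,1),f(1,1))
replace slot 1: 2·((-5)+0) − 5 = -15 → (-15,-5,0)

-15,-5,0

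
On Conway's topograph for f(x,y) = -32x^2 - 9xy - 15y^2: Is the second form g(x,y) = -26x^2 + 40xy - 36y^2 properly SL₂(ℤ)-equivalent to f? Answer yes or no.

D₁ = -1839, D₂ = -2144
discriminants differ ⇒ not SL₂(ℤ)-equivalent

no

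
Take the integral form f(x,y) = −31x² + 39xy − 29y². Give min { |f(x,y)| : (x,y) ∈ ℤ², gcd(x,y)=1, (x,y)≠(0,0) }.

translate: b→23 (≡-39 mod 62), so (31,-39,29)→(31,23,21)
flip: (31,23,21)→(21,-23,31)
translate: b→19 (≡-23 mod 42), so (21,-23,31)→(21,19,29)
reduced (well bottom): (21,19,29) with a≤c, −a<b≤a
well minimum |f| = |-21| = 21 (negative-definite)

21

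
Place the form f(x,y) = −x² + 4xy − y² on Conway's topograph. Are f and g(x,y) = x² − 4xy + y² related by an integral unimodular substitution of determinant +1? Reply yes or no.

D₁ = 12, D₂ = 12
river cycle of f (length 2): (-1, 2, 2), (2, 2, -1)
river cycle of g (length 2): (1, 2, -2), (-2, 2, 1)
cycles differ ⇒ inequivalent

no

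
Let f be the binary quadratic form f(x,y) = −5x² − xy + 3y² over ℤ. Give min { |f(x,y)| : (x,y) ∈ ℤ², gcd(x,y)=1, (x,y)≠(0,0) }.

descent: ρ → (3,7,-1)  [lands on river]
river: ρ → (-1,7,3)
river: ρ → (3,5,-3)
river: ρ → (-3,7,1)
river: ρ → (1,7,-3)
river: ρ → (-3,5,3)
closes: descent 1, river 6
min |a| on river = 1

1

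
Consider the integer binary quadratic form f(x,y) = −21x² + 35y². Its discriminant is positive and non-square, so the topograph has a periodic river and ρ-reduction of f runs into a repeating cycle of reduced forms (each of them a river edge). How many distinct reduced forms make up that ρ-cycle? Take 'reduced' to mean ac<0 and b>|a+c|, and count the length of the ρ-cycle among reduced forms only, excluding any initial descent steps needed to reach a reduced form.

D = 2940, ⌊√D⌋ = 54
descent: ρ → (35,0,-21)
descent: ρ → (-21,42,14)  [lands on river]
river: ρ → (14,42,-21)
ρ-cycle length = 2 (tail of 2 descent steps not counted)

2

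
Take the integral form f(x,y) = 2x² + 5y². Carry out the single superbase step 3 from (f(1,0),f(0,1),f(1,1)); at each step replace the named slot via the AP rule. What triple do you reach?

start (2,5,7) = (f(1,0),f(0,1),f(1,1))
replace slot 3: 2·(2+5) − 7 = 7 → (2,5,7)

2,5,7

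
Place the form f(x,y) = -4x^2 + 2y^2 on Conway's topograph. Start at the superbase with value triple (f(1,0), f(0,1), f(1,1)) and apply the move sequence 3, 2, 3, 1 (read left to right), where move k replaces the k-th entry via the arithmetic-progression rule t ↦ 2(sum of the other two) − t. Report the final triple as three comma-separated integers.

start (-4,2,-2) = (f(1,0),f(0,1),f(1,1))
replace slot 3: 2·((-4)+2) − (-2) = -2 → (-4,2,-2)
replace slot 2: 2·((-4)+(-2)) − 2 = -14 → (-4,-14,-2)
replace slot 3: 2·((-4)+(-14)) − (-2) = -34 → (-4,-14,-34)
replace slot 1: 2·((-14)+(-34)) − (-4) = -92 → (-92,-14,-34)

-92,-14,-34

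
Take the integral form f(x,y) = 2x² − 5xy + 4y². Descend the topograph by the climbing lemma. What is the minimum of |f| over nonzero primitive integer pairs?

translate: b→-1 (≡-5 mod 4), so (2,-5,4)→(2,-1,1)
flip: (2,-1,1)→(1,1,2)
reduced (well bottom): (1,1,2) with a≤c, −a<b≤a
well minimum = a = 1

1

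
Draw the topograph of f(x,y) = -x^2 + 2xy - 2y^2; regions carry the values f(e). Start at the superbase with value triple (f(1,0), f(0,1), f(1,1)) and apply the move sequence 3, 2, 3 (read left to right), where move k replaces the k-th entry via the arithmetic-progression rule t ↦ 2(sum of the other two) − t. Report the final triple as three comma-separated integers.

start (-1,-2,-1) = (f(1,0),f(0,1),f(1,1))
replace slot 3: 2·((-1)+(-2)) − (-1) = -5 → (-1,-2,-5)
replace slot 2: 2·((-1)+(-5)) − (-2) = -10 → (-1,-10,-5)
replace slot 3: 2·((-1)+(-10)) − (-5) = -17 → (-1,-10,-17)

-1,-10,-17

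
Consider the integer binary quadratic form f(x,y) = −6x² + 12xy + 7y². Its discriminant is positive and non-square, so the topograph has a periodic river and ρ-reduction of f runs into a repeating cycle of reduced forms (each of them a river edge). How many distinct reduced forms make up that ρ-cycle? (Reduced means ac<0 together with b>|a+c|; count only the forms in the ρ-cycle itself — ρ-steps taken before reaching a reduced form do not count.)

D = 312, ⌊√D⌋ = 17
river: ρ → (7,16,-2)
river: ρ → (-2,16,7)
river: ρ → (7,12,-6)
river: ρ → (-6,12,7)
ρ-cycle length = 4 (tail of 0 descent steps not counted)

4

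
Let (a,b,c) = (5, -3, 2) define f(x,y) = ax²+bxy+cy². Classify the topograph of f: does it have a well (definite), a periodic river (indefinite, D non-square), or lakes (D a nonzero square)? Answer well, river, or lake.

D = b²−4ac = (-3)² − 4·5·2 = -31
D < 0 ⇒ definite ⇒ every region one sign ⇒ single well

well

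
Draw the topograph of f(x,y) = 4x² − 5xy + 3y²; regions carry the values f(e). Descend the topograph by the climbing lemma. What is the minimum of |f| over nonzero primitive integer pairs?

translate: b→3 (≡-5 mod 8), so (4,-5,3)→(4,3,2)
flip: (4,3,2)→(2,-3,4)
translate: b→1 (≡-3 mod 4), so (2,-3,4)→(2,1,3)
reduced (well bottom): (2,1,3) with a≤c, −a<b≤a
well minimum = a = 2

2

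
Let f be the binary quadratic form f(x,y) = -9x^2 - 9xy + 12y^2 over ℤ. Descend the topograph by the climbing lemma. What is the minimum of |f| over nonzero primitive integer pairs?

descent: ρ → (12,9,-9)  [lands on river]
river: ρ → (-9,9,12)
river: ρ → (12,15,-6)
river: ρ → (-6,21,3)
river: ρ → (3,21,-6)
river: ρ → (-6,15,12)
closes: descent 1, river 6
min |a| on river = 3

3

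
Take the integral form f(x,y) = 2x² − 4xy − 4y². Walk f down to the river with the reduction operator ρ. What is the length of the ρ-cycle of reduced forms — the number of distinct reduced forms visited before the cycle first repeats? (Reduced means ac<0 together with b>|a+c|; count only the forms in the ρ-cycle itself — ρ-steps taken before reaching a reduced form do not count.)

D = 48, ⌊√D⌋ = 6
descent: ρ → (-4,4,2)  [lands on river]
river: ρ → (2,4,-4)
ρ-cycle length = 2 (tail of 1 descent step not counted)

2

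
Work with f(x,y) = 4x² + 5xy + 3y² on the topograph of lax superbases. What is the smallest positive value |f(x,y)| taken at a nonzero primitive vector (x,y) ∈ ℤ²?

translate: b→-3 (≡5 mod 8), so (4,5,3)→(4,-3,2)
flip: (4,-3,2)→(2,3,4)
translate: b→-1 (≡3 mod 4), so (2,3,4)→(2,-1,3)
reduced (well bottom): (2,-1,3) with a≤c, −a<b≤a
well minimum = a = 2

2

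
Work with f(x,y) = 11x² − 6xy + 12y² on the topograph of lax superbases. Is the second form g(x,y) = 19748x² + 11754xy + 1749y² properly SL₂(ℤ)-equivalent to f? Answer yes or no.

D₁ = -492, D₂ = -492
f: reduced (well bottom): (11,-6,12) with a≤c, −a<b≤a
g: flip: (19748,11754,1749)→(1749,-11754,19748)
g: translate: b→-1260 (≡-11754 mod 3498), so (1749,-11754,19748)→(1749,-1260,227)
g: flip: (1749,-1260,227)→(227,1260,1749)
g: translate: b→-102 (≡1260 mod 454), so (227,1260,1749)→(227,-102,12)
g: flip: (227,-102,12)→(12,102,227)
g: translate: b→6 (≡102 mod 24), so (12,102,227)→(12,6,11)
g: flip: (12,6,11)→(11,-6,12)
g: reduced (well bottom): (11,-6,12) with a≤c, −a<b≤a
reduced forms (11, -6, 12) vs (11, -6, 12) ⇒ equivalent

yes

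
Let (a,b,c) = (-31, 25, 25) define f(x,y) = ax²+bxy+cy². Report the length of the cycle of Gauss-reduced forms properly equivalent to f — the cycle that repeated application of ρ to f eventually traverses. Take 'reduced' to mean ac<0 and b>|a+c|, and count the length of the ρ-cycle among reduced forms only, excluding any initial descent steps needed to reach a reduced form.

D = 3725, ⌊√D⌋ = 61
river: ρ → (25,25,-31)
river: ρ → (-31,37,19)
river: ρ → (19,39,-29)
river: ρ → (-29,19,29)
river: ρ → (29,39,-19)
river: ρ → (-19,37,31)
river: ρ → (31,25,-25)
river: ρ → (-25,25,31)
river: ρ → (31,37,-19)
river: ρ → (-19,39,29)
river: ρ → (29,19,-29)
river: ρ → (-29,39,19)
river: ρ → (19,37,-31)
river: ρ → (-31,25,25)
ρ-cycle length = 14 (tail of 0 descent steps not counted)

14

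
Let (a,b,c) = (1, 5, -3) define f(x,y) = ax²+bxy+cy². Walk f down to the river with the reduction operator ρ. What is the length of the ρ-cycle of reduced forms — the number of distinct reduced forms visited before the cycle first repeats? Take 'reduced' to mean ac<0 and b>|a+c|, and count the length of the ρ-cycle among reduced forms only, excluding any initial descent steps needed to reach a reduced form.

D = 37, ⌊√D⌋ = 6
river: ρ → (-3,1,3)
river: ρ → (3,5,-1)
river: ρ → (-1,5,3)
river: ρ → (3,1,-3)
river: ρ → (-3,5,1)
river: ρ → (1,5,-3)
ρ-cycle length = 6 (tail of 0 descent steps not counted)

6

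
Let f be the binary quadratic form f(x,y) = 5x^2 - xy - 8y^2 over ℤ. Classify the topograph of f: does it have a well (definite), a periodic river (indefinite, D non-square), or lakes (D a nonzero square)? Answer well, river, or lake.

D = b²−4ac = (-1)² − 4·5·(-8) = 161
D > 0 non-square ⇒ indefinite ⇒ periodic river

river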